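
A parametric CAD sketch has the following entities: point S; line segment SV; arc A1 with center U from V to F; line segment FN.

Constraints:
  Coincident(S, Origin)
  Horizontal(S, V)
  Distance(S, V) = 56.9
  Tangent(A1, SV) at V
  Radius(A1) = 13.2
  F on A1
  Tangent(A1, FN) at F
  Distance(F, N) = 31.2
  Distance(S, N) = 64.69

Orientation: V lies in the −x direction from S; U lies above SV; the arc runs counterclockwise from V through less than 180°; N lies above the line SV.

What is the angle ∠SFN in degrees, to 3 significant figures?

112°

Checks: |UF| = 13.20 ✓; ∠(UF, FN) = 90.00° ✓; |FN| = 31.20 ✓; |SN| = 64.69 ✓.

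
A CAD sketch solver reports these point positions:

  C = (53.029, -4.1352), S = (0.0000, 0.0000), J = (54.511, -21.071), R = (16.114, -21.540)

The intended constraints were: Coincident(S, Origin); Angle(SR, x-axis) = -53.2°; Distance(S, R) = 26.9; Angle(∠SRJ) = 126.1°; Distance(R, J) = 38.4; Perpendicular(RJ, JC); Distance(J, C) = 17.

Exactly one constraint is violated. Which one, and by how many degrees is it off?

Perpendicular(RJ, JC) — off by 4.30°.

S = (0.00, 0.00) ✓; SR at -53.20° ✓; |SR| = 26.90 ✓; ∠SRJ = 126.1° ✓; |RJ| = 38.40 ✓; ∠(RJ, JC) = 94.30° ✗; |JC| = 17.00 ✓.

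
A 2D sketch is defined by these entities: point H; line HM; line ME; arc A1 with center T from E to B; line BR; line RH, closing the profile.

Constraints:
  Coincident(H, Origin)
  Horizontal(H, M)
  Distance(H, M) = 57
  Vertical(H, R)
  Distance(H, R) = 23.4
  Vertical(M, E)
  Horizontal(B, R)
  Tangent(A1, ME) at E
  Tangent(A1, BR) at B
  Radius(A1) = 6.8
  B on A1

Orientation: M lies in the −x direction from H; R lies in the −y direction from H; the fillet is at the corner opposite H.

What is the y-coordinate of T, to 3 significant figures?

-16.6

H is at the origin; HM is horizontal with |HM| = 57.0 and M on the −x side, so M = (-57.0, 0.00). H and R share the same x with |HR| = 23.4 and R on the −y side, so R = (0.00, -23.4). The virtual corner opposite H is at (-57.0, -23.4). The tangent condition forces TE to be normal to ME and A1 meets BR tangentially, so TB is at right angles to BR, with radius 6.8, so the center T sits 6.8 in from both sides at T = (-50.2, -16.6). So T.y = -16.6.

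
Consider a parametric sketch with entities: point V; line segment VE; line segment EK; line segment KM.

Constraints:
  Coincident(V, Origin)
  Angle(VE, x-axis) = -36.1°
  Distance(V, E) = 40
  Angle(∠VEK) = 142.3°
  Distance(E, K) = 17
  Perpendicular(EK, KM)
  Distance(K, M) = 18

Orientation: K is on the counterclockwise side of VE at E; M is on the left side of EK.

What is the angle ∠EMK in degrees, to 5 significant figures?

43.363°

V is at the origin; VE runs at -36.1° with length 40.0, so E = 40.0·(cos -36.1°, sin -36.1°) = (32.320, -23.568). ∠VEK = 142.3°, so EK runs at -36.1° + (180° − 142.3°) = 1.6000° from the x-axis; with |EK| = 17.0, K = E + 17.0·(cos 1.6000°, sin 1.6000°) = (49.313, -23.093). The perpendicularity gives KM at right angles to EK; with |KM| = 18.0 on the left of EK, M = K + 18.0·(-0.027922, 0.99961) = (48.810, -5.1002). Then cos ∠EMK = ME·MK / (|ME||MK|), giving 43.363°.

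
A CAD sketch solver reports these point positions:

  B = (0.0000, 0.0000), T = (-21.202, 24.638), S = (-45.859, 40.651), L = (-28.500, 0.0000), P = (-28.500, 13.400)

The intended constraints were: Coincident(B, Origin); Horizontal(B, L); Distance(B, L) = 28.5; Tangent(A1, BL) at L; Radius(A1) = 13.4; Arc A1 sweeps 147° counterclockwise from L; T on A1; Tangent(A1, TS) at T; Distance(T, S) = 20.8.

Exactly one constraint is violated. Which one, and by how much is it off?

Distance(T, S) = 20.8 — off by 8.60.

B = (0.00, 0.00) ✓; B.y = 0.00, L.y = 0.00 ✓; |BL| = 28.50 ✓; ∠(PL, LB) = 90.00° ✓; |PL| = 13.40 ✓; bearing(P→T) − bearing(P→L) = 147.0° ✓; |PT| = 13.40 ✓; ∠(PT, TS) = 90.00° ✓; |TS| = 29.40 ✗.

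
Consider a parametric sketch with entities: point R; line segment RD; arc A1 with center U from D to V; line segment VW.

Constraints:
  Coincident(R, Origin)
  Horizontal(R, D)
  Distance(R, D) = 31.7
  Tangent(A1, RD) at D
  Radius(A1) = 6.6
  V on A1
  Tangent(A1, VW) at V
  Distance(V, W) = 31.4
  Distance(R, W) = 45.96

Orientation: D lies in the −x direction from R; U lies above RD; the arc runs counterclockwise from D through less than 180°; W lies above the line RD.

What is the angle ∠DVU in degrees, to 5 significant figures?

44.472°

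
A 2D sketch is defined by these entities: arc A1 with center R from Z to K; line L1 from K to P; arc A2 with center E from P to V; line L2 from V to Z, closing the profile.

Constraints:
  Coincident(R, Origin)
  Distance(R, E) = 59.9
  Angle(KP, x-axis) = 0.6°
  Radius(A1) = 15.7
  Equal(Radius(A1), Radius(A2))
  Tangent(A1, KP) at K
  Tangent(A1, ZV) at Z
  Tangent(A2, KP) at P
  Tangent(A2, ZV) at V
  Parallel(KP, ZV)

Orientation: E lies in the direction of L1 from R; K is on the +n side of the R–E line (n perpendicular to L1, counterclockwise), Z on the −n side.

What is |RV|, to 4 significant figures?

61.92

Tangency of A1 to both parallel lines with radius 15.7 puts K and Z at R ± 15.7·n: K = (-0.1644, 15.70), Z = (0.1644, -15.70). Equal radii place P and V the same way about E: P = E + 15.7·n = (59.73, 16.33), V = E − 15.7·n = (60.06, -15.07). Then |RV| = |V − R| = 61.92.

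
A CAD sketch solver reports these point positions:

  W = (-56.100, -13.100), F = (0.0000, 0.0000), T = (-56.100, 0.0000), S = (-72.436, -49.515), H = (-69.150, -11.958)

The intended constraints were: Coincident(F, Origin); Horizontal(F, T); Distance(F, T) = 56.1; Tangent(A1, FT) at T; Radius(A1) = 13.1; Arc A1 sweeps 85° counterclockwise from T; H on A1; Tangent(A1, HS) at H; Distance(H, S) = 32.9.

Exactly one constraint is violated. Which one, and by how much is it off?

Distance(H, S) = 32.9 — off by 4.80.

F = (0.00, 0.00) ✓; F.y = 0.00, T.y = 0.00 ✓; |FT| = 56.10 ✓; ∠(WT, TF) = 90.00° ✓; |WT| = 13.10 ✓; bearing(W→H) − bearing(W→T) = 85.00° ✓; |WH| = 13.10 ✓; ∠(WH, HS) = 90.00° ✓; |HS| = 37.70 ✗.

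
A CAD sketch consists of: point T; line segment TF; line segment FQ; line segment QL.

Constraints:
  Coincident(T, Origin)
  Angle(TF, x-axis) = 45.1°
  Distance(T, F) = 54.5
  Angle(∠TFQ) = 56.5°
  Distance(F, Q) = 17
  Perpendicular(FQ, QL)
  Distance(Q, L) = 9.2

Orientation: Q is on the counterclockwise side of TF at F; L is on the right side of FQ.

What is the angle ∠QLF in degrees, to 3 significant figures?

61.6°

T is at the origin; TF runs at 45.1° with length 54.5, so F = 54.5·(cos 45.1°, sin 45.1°) = (38.5, 38.6). ∠TFQ = 56.5°, so FQ runs at 45.1° + (180° − 56.5°) = 169° from the x-axis; with |FQ| = 17.0, Q = F + 17.0·(cos 169°, sin 169°) = (21.8, 42.0). FQ ⟂ QL; with |QL| = 9.2 on the right of FQ, L = Q + 9.2·(0.198, 0.980) = (23.6, 51.0). Then cos ∠QLF = LQ·LF / (|LQ||LF|), giving 61.6°.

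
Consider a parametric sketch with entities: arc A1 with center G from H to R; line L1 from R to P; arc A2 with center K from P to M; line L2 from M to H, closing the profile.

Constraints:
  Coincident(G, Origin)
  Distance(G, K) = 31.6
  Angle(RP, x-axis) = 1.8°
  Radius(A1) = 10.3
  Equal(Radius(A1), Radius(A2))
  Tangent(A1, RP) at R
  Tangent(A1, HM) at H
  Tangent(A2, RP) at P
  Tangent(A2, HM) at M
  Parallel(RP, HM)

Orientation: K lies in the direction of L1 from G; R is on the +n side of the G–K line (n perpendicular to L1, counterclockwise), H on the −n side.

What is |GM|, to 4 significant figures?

33.24

Tangency of A1 to both parallel lines with radius 10.3 puts R and H at G ± 10.3·n: R = (-0.3235, 10.29), H = (0.3235, -10.29). Equal radii place P and M the same way about K: P = K + 10.3·n = (31.26, 11.29), M = K − 10.3·n = (31.91, -9.302). Then |GM| = |M − G| = 33.24.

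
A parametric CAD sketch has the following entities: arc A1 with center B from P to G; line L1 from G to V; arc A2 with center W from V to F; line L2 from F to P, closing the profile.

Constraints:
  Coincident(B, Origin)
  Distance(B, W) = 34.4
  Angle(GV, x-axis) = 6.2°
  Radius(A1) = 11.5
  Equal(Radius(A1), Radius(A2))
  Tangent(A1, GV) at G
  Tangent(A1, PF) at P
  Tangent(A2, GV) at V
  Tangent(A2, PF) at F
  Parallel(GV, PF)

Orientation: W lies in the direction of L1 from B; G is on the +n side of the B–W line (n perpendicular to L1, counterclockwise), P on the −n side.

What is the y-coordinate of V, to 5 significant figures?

15.148

The slot axis is L1's direction at 6.2°, so u = (cos 6.2°, sin 6.2°) = (0.99415, 0.10800) and n = (−sin 6.2°, cos 6.2°) = (-0.10800, 0.99415). B is at the origin and W lies 34.4 along u from B, so W = 34.4·u = (34.199, 3.7152). Tangency of A1 to both parallel lines with radius 11.5 puts G and P at B ± 11.5·n: G = (-1.2420, 11.433), P = (1.2420, -11.433). Equal radii place V and F the same way about W: V = W + 11.5·n = (32.957, 15.148), F = W − 11.5·n = (35.441, -7.7176). So V.y = 15.148.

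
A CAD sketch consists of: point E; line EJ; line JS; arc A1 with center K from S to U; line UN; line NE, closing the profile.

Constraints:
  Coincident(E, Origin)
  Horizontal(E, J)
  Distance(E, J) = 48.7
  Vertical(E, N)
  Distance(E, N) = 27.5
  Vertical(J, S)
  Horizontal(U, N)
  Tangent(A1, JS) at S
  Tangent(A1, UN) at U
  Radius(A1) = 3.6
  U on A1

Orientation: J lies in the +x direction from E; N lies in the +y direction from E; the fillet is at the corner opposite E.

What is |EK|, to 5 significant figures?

51.041

E is at the origin; EJ is horizontal with |EJ| = 48.7 and J on the +x side, so J = (48.700, 0.0000). EN is vertical with |EN| = 27.5 and N on the +y side, so N = (0.0000, 27.500). The virtual corner opposite E is at (48.700, 27.500). The tangent condition forces KS to be normal to JS and tangency of A1 to UN means the radius KU is perpendicular to UN, with radius 3.6, so the center K sits 3.6 in from both sides at K = (45.100, 23.900). Then |EK| = |K − E| = 51.041.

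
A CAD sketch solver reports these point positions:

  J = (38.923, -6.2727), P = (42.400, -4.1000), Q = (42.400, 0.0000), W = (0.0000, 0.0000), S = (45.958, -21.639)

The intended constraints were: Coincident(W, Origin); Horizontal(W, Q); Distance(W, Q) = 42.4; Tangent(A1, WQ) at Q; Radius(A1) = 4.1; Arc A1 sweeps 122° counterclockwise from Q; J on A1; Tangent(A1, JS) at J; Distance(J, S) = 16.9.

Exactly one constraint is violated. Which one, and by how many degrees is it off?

Tangent(A1, JS) at J — off by 7.40°.

W = (0.00, 0.00) ✓; W.y = 0.00, Q.y = 0.00 ✓; |WQ| = 42.40 ✓; ∠(PQ, QW) = 90.00° ✓; |PQ| = 4.100 ✓; bearing(P→J) − bearing(P→Q) = 122.0° ✓; |PJ| = 4.100 ✓; ∠(PJ, JS) = 97.40° ✗; |JS| = 16.90 ✓.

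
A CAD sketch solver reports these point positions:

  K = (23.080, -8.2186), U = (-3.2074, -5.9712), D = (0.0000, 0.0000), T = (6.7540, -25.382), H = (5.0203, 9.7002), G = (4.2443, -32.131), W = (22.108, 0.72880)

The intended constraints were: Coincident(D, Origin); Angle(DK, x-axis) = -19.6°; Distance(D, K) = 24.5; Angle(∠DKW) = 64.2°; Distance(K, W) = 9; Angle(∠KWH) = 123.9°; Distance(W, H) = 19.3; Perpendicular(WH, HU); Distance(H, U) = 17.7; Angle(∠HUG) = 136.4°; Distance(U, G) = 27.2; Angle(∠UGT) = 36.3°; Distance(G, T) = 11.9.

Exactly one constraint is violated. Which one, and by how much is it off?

Distance(G, T) = 11.9 — off by 4.70.

D = (0.00, 0.00) ✓; DK at -19.60° ✓; |DK| = 24.50 ✓; ∠DKW = 64.20° ✓; |KW| = 9.000 ✓; ∠KWH = 123.9° ✓; |WH| = 19.30 ✓; ∠(WH, HU) = 90.00° ✓; |HU| = 17.70 ✓; ∠HUG = 136.4° ✓; |UG| = 27.20 ✓; ∠UGT = 36.30° ✓; |GT| = 7.201 ✗.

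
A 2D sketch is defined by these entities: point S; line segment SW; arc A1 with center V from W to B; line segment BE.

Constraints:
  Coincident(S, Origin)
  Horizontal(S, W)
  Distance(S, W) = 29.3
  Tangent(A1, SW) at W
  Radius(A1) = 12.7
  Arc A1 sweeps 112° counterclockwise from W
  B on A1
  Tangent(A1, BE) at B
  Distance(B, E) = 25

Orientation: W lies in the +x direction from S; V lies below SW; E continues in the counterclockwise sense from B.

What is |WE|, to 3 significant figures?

40.7

On A1, W sits at bearing 90° from V; a 112° counterclockwise sweep puts B at bearing 202°, so B = V + 12.7·(cos 202°, sin 202°) = (17.5, -17.5). Tangency of A1 to BE means the radius VB is perpendicular to BE, so BE runs along (−sin 202°, cos 202°); with |BE| = 25.0, E = (26.9, -40.6). Then |WE| = |E − W| = 40.7.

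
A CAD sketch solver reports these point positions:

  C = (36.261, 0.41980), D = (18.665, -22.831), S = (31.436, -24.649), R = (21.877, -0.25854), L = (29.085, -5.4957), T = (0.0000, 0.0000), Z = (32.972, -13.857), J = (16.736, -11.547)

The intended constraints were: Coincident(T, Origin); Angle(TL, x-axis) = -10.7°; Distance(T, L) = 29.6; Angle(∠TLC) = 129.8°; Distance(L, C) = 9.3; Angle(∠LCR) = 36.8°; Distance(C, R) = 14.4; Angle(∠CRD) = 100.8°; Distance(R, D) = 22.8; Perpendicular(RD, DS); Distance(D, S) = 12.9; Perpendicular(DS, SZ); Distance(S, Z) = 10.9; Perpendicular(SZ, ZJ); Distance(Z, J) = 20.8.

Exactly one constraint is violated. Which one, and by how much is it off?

Distance(Z, J) = 20.8 — off by 4.40.

T = (0.00, 0.00) ✓; TL at -10.70° ✓; |TL| = 29.60 ✓; ∠TLC = 129.8° ✓; |LC| = 9.300 ✓; ∠LCR = 36.80° ✓; |CR| = 14.40 ✓; ∠CRD = 100.8° ✓; |RD| = 22.80 ✓; ∠(RD, DS) = 90.00° ✓; |DS| = 12.90 ✓; ∠(DS, SZ) = 90.00° ✓; |SZ| = 10.90 ✓; ∠(SZ, ZJ) = 90.00° ✓; |ZJ| = 16.40 ✗.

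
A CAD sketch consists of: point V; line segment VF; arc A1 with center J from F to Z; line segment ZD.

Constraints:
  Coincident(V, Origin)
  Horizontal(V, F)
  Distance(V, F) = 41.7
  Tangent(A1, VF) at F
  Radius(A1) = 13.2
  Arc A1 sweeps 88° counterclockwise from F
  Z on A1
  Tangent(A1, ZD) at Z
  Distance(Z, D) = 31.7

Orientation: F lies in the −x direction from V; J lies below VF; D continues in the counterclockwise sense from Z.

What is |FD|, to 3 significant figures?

46.7

On A1, F sits at bearing 90° from J; an 88° counterclockwise sweep puts Z at bearing 178°, so Z = J + 13.2·(cos 178°, sin 178°) = (-54.9, -12.7). Tangency of A1 to ZD means the radius JZ is perpendicular to ZD, so ZD runs along (−sin 178°, cos 178°); with |ZD| = 31.7, D = (-56.0, -44.4). Then |FD| = |D − F| = 46.7.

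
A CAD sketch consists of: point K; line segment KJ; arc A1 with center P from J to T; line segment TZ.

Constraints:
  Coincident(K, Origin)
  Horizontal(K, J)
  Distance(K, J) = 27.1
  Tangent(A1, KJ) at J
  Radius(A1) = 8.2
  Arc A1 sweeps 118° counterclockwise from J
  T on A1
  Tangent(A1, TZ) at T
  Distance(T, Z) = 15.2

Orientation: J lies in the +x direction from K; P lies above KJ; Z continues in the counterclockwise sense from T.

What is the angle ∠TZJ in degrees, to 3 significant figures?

28.2°

K is at the origin; KJ is horizontal with |KJ| = 27.1 and J on the +x side, so J = (27.1, 0.00). Tangency of A1 to KJ means the radius PJ is perpendicular to KJ, so P = J + (0, 8.2) = (27.1, 8.20). On A1, J sits at bearing -90° from P; a 118° counterclockwise sweep puts T at bearing 28°, so T = P + 8.2·(cos 28°, sin 28°) = (34.3, 12.0). Since A1 is tangent to TZ there, PT ⟂ TZ, so TZ runs along (−sin 28°, cos 28°); with |TZ| = 15.2, Z = (27.2, 25.5). Then cos ∠TZJ = ZT·ZJ / (|ZT||ZJ|), giving 28.2°.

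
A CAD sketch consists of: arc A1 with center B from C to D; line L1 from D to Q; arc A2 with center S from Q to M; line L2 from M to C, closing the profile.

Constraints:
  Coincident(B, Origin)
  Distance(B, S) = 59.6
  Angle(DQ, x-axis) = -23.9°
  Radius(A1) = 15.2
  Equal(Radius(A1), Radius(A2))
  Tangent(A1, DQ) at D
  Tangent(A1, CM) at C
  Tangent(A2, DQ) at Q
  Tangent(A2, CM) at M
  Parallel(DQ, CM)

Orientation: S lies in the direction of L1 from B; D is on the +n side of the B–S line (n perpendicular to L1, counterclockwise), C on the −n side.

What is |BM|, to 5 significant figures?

61.508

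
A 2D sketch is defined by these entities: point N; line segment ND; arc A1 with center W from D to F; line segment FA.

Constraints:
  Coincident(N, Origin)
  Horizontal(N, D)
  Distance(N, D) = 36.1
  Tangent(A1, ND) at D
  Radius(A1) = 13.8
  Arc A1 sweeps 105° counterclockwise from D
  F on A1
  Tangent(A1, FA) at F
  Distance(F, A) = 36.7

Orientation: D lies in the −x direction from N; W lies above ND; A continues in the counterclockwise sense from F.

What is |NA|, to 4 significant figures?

61.90

N is at the origin; N and D share the same y with |ND| = 36.1 and D on the −x side, so D = (-36.10, 0.000). A1 meets ND tangentially, so WD is at right angles to ND, so W = D + (0, 13.8) = (-36.10, 13.80). On A1, D sits at bearing -90° from W; a 105° counterclockwise sweep puts F at bearing 15°, so F = W + 13.8·(cos 15°, sin 15°) = (-22.77, 17.37). A1 meets FA tangentially, so WF is at right angles to FA, so FA runs along (−sin 15°, cos 15°); with |FA| = 36.7, A = (-32.27, 52.82). Then |NA| = |A − N| = 61.90.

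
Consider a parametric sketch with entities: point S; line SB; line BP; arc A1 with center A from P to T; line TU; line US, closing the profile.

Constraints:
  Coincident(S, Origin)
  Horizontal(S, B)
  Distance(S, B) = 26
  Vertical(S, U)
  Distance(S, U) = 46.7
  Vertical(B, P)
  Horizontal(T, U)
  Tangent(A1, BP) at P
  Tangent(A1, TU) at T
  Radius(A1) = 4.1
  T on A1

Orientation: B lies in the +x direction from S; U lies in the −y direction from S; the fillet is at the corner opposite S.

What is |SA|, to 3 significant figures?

47.9

S and U share the same x with |SU| = 46.7 and U on the −y side, so U = (0.00, -46.7). The virtual corner opposite S is at (26.0, -46.7). A1 meets BP tangentially, so AP is at right angles to BP and tangency of A1 to TU means the radius AT is perpendicular to TU, with radius 4.1, so the center A sits 4.1 in from both sides at A = (21.9, -42.6). Then |SA| = |A − S| = 47.9.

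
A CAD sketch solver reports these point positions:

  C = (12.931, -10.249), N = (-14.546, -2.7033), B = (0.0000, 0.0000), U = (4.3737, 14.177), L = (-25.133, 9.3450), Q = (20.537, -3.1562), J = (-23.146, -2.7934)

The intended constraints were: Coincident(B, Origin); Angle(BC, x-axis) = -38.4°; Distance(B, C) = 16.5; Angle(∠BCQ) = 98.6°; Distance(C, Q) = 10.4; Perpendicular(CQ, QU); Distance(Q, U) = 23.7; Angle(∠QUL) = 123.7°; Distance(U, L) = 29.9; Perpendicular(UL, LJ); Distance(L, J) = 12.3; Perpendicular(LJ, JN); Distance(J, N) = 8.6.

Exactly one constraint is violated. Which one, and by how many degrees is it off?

Perpendicular(LJ, JN) — off by 8.70°.

B = (0.00, 0.00) ✓; BC at -38.40° ✓; |BC| = 16.50 ✓; ∠BCQ = 98.60° ✓; |CQ| = 10.40 ✓; ∠(CQ, QU) = 90.00° ✓; |QU| = 23.70 ✓; ∠QUL = 123.7° ✓; |UL| = 29.90 ✓; ∠(UL, LJ) = 90.00° ✓; |LJ| = 12.30 ✓; ∠(LJ, JN) = 81.30° ✗; |JN| = 8.600 ✓.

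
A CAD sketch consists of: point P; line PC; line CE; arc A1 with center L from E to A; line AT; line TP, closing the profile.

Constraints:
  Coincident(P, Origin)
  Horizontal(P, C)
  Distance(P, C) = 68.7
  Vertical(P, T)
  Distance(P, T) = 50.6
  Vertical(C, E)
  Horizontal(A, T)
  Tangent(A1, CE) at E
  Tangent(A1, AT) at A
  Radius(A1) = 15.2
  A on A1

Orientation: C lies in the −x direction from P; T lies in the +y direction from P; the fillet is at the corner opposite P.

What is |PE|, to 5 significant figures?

77.284

P is at the origin; P and C share the same y with |PC| = 68.7 and C on the −x side, so C = (-68.700, 0.0000). P and T share the same x with |PT| = 50.6 and T on the +y side, so T = (0.0000, 50.600). The virtual corner opposite P is at (-68.700, 50.600). The tangent condition forces LE to be normal to CE and A1 meets AT tangentially, so LA is at right angles to AT, with radius 15.2, so the center L sits 15.2 in from both sides at L = (-53.500, 35.400). That places the tangent points at E = (-68.700, 35.400) on CE and A = (-53.500, 50.600) on AT. Then |PE| = |E − P| = 77.284.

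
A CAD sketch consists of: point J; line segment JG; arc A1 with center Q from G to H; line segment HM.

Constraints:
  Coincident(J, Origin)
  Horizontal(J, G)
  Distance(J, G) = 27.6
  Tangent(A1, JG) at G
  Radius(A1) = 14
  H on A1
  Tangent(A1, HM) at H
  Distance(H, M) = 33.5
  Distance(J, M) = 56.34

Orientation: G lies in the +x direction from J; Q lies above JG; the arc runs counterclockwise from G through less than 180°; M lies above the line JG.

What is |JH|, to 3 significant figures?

44.9

J is at the origin; J and G share the same y with |JG| = 27.6 and G on the +x side, so G = (27.6, 0.00). Tangency of A1 to JG means the radius QG is perpendicular to JG, so Q = G + (0, 14) = (27.6, 14.0). Since QH ⟂ HM (tangency), |QM| = √(14.0² + 33.5²) = 36.3 regardless of where H sits on A1. So M lies on both circle(J, 56.34) and circle(Q, 36.3); the above-JG intersection is M = (25.5, 50.2). H is the foot of the tangent from M: H = (40.2, 20.1).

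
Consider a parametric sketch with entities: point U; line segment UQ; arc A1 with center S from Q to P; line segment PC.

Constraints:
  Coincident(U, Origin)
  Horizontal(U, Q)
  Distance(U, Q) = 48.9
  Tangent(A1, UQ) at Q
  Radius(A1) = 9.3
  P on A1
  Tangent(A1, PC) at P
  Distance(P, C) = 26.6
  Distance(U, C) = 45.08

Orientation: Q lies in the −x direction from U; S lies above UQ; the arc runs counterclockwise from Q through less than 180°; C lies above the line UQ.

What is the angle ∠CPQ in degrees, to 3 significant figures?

144°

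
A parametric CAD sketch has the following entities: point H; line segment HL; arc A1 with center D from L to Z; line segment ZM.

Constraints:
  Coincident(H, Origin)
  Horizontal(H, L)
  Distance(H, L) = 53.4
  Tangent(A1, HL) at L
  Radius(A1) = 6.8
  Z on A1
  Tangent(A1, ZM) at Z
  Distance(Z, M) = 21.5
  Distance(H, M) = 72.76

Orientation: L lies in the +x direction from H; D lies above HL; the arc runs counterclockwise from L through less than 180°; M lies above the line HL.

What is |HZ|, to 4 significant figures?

59.62

Checks: |DZ| = 6.800 ✓; ∠(DZ, ZM) = 90.00° ✓; |ZM| = 21.50 ✓; |HM| = 72.76 ✓.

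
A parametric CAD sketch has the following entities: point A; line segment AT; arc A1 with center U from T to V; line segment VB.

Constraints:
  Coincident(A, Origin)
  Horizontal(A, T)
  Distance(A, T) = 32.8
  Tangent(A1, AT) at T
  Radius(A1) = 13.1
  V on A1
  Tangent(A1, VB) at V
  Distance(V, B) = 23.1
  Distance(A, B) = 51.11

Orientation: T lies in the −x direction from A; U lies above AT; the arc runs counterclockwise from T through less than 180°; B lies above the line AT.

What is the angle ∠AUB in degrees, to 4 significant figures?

110.6°

Checks: |UV| = 13.10 ✓; ∠(UV, VB) = 90.00° ✓; |VB| = 23.10 ✓; |AB| = 51.11 ✓.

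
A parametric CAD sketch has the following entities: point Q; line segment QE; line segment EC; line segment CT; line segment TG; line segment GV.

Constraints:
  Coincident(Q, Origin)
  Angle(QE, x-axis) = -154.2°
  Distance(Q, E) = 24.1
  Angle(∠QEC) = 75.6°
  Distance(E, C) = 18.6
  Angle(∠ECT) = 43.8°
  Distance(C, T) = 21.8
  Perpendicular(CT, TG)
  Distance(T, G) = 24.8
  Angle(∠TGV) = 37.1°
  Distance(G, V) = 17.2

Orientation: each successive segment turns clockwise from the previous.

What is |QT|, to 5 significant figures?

8.8269

∠QEC = 75.6° gives EC at 101.40° from the x-axis; with |EC| = 18.6, C = (-25.374, 7.7440). ∠ECT = 43.8° gives CT at -34.800° from the x-axis; with |CT| = 21.8, T = (-7.4731, -4.6976). Then |QT| = |T − Q| = 8.8269.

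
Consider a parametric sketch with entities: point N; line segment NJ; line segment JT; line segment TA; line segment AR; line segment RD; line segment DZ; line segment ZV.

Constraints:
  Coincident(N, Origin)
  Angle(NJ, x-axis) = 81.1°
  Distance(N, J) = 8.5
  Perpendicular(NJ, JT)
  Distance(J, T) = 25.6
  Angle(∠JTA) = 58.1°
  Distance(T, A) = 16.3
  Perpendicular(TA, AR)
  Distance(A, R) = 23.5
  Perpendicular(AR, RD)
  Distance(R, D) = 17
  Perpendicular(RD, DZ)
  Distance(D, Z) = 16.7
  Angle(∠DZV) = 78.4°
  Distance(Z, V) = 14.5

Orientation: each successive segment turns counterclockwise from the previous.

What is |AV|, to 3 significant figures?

10.1

N is at the origin; NJ runs at 81.1° with length 8.5, so J = (1.32, 8.40). NJ ⟂ JT, so JT runs at 171°; with |JT| = 25.6, T = (-24.0, 12.4). ∠JTA = 58.1° gives TA at -67.0° from the x-axis; with |TA| = 16.3, A = (-17.6, -2.65). TA ⟂ AR, so AR runs at 23.0°; with |AR| = 23.5, R = (4.02, 6.54). AR ⟂ RD, so RD runs at 113°; with |RD| = 17.0, D = (-2.62, 22.2). RD ⟂ DZ, so DZ runs at -157°; with |DZ| = 16.7, Z = (-18.0, 15.7). ∠DZV = 78.4° gives ZV at -55.4° from the x-axis; with |ZV| = 14.5, V = (-9.76, 3.72). Then |AV| = |V − A| = 10.1.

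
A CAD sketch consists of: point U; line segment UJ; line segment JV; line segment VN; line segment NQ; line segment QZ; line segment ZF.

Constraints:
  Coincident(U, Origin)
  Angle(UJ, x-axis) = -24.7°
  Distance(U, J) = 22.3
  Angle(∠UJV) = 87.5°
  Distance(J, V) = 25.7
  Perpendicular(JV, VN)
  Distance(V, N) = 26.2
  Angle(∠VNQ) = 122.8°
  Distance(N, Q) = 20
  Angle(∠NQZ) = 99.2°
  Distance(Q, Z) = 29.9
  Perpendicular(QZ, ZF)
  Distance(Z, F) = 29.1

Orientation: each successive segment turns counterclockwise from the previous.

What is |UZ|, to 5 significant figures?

14.210

U is at the origin; UJ runs at -24.7° with length 22.3, so J = (20.260, -9.3184). ∠UJV = 87.5° gives JV at 67.800° from the x-axis; with |JV| = 25.7, V = (29.970, 14.476). JV ⟂ VN, so VN runs at 157.80°; with |VN| = 26.2, N = (5.7124, 24.376). ∠VNQ = 122.8° gives NQ at -145.00° from the x-axis; with |NQ| = 20.0, Q = (-10.671, 12.904). ∠NQZ = 99.2° gives QZ at -64.200° from the x-axis; with |QZ| = 29.9, Z = (2.3428, -14.015). Then |UZ| = |Z − U| = 14.210.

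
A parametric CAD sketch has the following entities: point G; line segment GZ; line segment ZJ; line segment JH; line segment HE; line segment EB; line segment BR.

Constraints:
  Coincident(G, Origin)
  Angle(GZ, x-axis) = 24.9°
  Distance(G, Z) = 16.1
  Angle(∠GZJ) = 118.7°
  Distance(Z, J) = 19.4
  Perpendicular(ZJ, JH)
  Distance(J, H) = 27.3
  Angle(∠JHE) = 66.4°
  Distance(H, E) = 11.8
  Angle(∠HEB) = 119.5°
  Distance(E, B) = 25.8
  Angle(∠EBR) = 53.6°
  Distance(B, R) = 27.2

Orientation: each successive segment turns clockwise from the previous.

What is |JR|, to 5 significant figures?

14.639

G is at the origin; GZ runs at 24.9° with length 16.1, so Z = (14.603, 6.7787). ∠GZJ = 118.7° gives ZJ at -36.400° from the x-axis; with |ZJ| = 19.4, J = (30.218, -4.7336). ZJ is perpendicular to JH, so JH runs at -126.40°; with |JH| = 27.3, H = (14.018, -26.707). ∠JHE = 66.4° gives HE at 120.00° from the x-axis; with |HE| = 11.8, E = (8.1180, -16.488). ∠HEB = 119.5° gives EB at 59.500° from the x-axis; with |EB| = 25.8, B = (21.213, 5.7419). ∠EBR = 53.6° gives BR at -66.900° from the x-axis; with |BR| = 27.2, R = (31.884, -19.277). Then |JR| = |R − J| = 14.639.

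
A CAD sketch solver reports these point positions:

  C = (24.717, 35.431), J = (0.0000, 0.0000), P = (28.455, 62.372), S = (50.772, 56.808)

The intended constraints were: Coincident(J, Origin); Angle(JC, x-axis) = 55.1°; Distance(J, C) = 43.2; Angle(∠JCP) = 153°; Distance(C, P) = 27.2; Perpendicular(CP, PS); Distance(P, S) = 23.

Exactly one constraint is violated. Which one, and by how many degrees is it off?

Perpendicular(CP, PS) — off by 6.10°.

J = (0.00, 0.00) ✓; JC at 55.10° ✓; |JC| = 43.20 ✓; ∠JCP = 153.0° ✓; |CP| = 27.20 ✓; ∠(CP, PS) = 96.10° ✗; |PS| = 23.00 ✓.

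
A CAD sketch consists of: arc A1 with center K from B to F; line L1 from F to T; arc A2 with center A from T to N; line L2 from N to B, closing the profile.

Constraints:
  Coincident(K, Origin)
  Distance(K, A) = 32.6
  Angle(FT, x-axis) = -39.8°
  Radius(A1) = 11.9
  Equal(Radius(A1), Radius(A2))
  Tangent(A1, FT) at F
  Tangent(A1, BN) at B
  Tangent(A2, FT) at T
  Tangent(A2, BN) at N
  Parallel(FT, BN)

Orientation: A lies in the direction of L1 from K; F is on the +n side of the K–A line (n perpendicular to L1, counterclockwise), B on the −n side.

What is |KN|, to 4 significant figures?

34.70

The slot axis is L1's direction at -39.8°, so u = (cos -39.8°, sin -39.8°) = (0.7683, -0.6401) and n = (−sin -39.8°, cos -39.8°) = (0.6401, 0.7683). K is at the origin and A lies 32.6 along u from K, so A = 32.6·u = (25.05, -20.87). Tangency of A1 to both parallel lines with radius 11.9 puts F and B at K ± 11.9·n: F = (7.617, 9.143), B = (-7.617, -9.143). Equal radii place T and N the same way about A: T = A + 11.9·n = (32.66, -11.73), N = A − 11.9·n = (17.43, -30.01). Then |KN| = |N − K| = 34.70.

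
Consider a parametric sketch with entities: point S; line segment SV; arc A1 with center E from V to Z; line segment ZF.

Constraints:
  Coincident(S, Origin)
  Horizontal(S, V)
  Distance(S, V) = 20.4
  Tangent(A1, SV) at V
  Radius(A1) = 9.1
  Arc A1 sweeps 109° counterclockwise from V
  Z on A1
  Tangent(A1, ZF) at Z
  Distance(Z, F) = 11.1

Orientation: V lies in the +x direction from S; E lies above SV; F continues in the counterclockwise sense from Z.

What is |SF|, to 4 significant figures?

33.96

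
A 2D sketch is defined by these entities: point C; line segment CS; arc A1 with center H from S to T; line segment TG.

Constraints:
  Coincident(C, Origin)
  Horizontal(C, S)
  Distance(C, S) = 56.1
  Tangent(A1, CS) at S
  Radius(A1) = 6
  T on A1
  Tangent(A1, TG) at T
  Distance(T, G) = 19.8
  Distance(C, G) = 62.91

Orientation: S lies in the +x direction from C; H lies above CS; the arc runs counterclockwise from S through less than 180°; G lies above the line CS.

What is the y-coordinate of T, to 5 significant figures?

7.4951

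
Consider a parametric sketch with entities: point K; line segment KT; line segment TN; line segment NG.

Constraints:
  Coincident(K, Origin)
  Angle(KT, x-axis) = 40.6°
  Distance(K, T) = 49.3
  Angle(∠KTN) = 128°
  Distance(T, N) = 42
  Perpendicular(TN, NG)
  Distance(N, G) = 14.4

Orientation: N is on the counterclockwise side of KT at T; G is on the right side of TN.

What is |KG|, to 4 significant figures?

89.83

∠KTN = 128.0°, so TN runs at 40.6° + (180° − 128.0°) = 92.60° from the x-axis; with |TN| = 42.0, N = T + 42.0·(cos 92.60°, sin 92.60°) = (35.53, 74.04). The perpendicularity gives NG at right angles to TN; with |NG| = 14.4 on the right of TN, G = N + 14.4·(0.9990, 0.04536) = (49.91, 74.69). Then |KG| = |G − K| = 89.83.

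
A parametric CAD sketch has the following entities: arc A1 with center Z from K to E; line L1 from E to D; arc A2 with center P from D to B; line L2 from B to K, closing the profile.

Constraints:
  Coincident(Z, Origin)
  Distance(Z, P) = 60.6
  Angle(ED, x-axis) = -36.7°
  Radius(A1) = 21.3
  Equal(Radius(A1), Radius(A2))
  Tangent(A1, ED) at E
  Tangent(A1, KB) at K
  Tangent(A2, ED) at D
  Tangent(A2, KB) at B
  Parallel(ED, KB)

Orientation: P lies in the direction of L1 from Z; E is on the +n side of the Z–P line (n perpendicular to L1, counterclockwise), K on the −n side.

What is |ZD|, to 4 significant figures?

64.23

The slot axis is L1's direction at -36.7°, so u = (cos -36.7°, sin -36.7°) = (0.8018, -0.5976) and n = (−sin -36.7°, cos -36.7°) = (0.5976, 0.8018). Z is at the origin and P lies 60.6 along u from Z, so P = 60.6·u = (48.59, -36.22). Tangency of A1 to both parallel lines with radius 21.3 puts E and K at Z ± 21.3·n: E = (12.73, 17.08), K = (-12.73, -17.08). Equal radii place D and B the same way about P: D = P + 21.3·n = (61.32, -19.14), B = P − 21.3·n = (35.86, -53.29). Then |ZD| = |D − Z| = 64.23.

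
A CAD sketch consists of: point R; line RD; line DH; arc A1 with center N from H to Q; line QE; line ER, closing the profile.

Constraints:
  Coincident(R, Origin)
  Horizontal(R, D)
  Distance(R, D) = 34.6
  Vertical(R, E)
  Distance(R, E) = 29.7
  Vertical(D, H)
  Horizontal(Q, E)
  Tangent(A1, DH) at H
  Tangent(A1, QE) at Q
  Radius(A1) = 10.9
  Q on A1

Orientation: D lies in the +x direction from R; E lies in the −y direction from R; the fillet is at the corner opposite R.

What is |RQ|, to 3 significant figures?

38.0

R is at the origin; R and D share the same y with |RD| = 34.6 and D on the +x side, so D = (34.6, 0.00). R and E share the same x with |RE| = 29.7 and E on the −y side, so E = (0.00, -29.7). The virtual corner opposite R is at (34.6, -29.7). Since A1 is tangent to DH there, NH ⟂ DH and the tangent condition forces NQ to be normal to QE, with radius 10.9, so the center N sits 10.9 in from both sides at N = (23.7, -18.8). That places the tangent points at H = (34.6, -18.8) on DH and Q = (23.7, -29.7) on QE. Then |RQ| = |Q − R| = 38.0.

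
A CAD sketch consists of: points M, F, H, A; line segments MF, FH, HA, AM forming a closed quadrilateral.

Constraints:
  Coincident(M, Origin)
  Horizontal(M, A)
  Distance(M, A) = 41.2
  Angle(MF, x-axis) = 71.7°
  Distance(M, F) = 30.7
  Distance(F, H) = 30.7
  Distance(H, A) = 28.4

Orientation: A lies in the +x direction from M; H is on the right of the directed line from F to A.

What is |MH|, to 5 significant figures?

12.908

Checks: M.y = 0.00, A.y = 0.00 ✓; |FH| = 30.70 ✓; |HA| = 28.40 ✓.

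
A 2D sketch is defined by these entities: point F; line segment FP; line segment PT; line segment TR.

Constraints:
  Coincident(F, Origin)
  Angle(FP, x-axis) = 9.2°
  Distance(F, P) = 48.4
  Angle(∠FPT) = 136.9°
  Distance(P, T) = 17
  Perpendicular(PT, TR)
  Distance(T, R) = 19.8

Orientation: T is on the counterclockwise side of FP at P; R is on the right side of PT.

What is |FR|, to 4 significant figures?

74.40

∠FPT = 136.9°, so PT runs at 9.2° + (180° − 136.9°) = 52.30° from the x-axis; with |PT| = 17.0, T = P + 17.0·(cos 52.30°, sin 52.30°) = (58.17, 21.19). The perpendicularity gives TR at right angles to PT; with |TR| = 19.8 on the right of PT, R = T + 19.8·(0.7912, -0.6115) = (73.84, 9.081). Then |FR| = |R − F| = 74.40.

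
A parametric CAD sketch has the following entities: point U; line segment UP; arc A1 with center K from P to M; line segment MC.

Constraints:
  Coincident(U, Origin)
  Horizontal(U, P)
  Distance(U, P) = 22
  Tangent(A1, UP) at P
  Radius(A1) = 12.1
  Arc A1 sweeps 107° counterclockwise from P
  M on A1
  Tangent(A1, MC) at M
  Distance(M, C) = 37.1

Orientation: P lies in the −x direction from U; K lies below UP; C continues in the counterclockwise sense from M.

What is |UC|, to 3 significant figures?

55.9

On A1, P sits at bearing 90° from K; a 107° counterclockwise sweep puts M at bearing 197°, so M = K + 12.1·(cos 197°, sin 197°) = (-33.6, -15.6). Since A1 is tangent to MC there, KM ⟂ MC, so MC runs along (−sin 197°, cos 197°); with |MC| = 37.1, C = (-22.7, -51.1). Then |UC| = |C − U| = 55.9.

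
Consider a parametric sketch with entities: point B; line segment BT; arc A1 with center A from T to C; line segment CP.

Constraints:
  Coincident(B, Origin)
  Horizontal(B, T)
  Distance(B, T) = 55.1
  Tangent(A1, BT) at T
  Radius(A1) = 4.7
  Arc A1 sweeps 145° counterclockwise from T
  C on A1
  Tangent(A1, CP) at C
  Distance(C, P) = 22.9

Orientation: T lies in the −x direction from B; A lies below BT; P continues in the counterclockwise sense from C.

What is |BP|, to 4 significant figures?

44.66

B is at the origin; B and T share the same y with |BT| = 55.1 and T on the −x side, so T = (-55.10, 0.000). A1 meets BT tangentially, so AT is at right angles to BT, so A = T + (0, -4.7) = (-55.10, -4.700). On A1, T sits at bearing 90° from A; a 145° counterclockwise sweep puts C at bearing 235°, so C = A + 4.7·(cos 235°, sin 235°) = (-57.80, -8.550). Tangency of A1 to CP means the radius AC is perpendicular to CP, so CP runs along (−sin 235°, cos 235°); with |CP| = 22.9, P = (-39.04, -21.68). Then |BP| = |P − B| = 44.66.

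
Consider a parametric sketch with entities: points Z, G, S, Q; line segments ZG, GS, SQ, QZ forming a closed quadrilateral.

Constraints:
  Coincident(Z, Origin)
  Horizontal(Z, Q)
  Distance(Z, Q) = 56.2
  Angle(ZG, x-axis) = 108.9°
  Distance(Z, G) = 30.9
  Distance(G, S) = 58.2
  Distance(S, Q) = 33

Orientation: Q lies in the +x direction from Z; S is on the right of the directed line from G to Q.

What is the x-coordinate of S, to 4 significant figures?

27.11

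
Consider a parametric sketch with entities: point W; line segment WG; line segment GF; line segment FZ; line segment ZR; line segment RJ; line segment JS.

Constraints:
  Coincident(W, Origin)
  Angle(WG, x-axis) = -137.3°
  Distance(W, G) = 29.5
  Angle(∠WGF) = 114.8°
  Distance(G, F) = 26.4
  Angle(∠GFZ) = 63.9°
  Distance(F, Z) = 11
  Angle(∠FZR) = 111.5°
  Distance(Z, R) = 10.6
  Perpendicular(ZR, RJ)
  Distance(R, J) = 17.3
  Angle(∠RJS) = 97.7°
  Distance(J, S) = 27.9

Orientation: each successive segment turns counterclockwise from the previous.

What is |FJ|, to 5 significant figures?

16.248

W is at the origin; WG runs at -137.3° with length 29.5, so G = (-21.680, -20.006). ∠WGF = 114.8° gives GF at -72.100° from the x-axis; with |GF| = 26.4, F = (-13.566, -45.128). ∠GFZ = 63.9° gives FZ at 44.000° from the x-axis; with |FZ| = 11.0, Z = (-5.6530, -37.487). ∠FZR = 111.5° gives ZR at 112.50° from the x-axis; with |ZR| = 10.6, R = (-9.7095, -27.693). ZR is perpendicular to RJ, so RJ runs at -157.50°; with |RJ| = 17.3, J = (-25.693, -34.314). Then |FJ| = |J − F| = 16.248.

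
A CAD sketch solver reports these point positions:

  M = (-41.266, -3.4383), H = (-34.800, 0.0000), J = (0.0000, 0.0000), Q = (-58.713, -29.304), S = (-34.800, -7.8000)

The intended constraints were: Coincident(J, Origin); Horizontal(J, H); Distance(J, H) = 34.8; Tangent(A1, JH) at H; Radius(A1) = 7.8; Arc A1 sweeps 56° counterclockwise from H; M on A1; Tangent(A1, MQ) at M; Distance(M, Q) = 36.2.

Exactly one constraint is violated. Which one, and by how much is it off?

Distance(M, Q) = 36.2 — off by 5.00.

J = (0.00, 0.00) ✓; J.y = 0.00, H.y = 0.00 ✓; |JH| = 34.80 ✓; ∠(SH, HJ) = 90.00° ✓; |SH| = 7.800 ✓; bearing(S→M) − bearing(S→H) = 56.00° ✓; |SM| = 7.800 ✓; ∠(SM, MQ) = 90.00° ✓; |MQ| = 31.20 ✗.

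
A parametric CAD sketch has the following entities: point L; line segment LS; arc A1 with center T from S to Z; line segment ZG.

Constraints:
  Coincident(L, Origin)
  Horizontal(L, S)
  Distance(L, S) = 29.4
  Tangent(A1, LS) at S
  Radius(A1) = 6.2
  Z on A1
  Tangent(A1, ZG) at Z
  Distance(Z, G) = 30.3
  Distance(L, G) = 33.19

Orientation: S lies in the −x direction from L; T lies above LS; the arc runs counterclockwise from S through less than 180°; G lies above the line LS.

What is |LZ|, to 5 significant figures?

24.031

Checks: |TZ| = 6.200 ✓; ∠(TZ, ZG) = 90.00° ✓; |ZG| = 30.30 ✓; |LG| = 33.19 ✓.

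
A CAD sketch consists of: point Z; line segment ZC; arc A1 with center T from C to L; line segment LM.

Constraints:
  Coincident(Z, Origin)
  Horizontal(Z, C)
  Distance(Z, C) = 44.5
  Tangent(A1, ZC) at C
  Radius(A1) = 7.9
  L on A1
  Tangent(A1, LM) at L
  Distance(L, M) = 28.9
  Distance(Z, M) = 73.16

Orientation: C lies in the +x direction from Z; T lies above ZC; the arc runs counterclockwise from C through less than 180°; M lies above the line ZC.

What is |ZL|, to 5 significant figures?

50.852

Z is at the origin; ZC is horizontal with |ZC| = 44.5 and C on the +x side, so C = (44.500, 0.0000). Since A1 is tangent to ZC there, TC ⟂ ZC, so T = C + (0, 7.9) = (44.500, 7.9000). Since TL ⟂ LM (tangency), |TM| = √(7.9² + 28.9²) = 29.960 regardless of where L sits on A1. So M lies on both circle(Z, 73.16) and circle(T, 29.960); the above-ZC intersection is M = (68.393, 25.976). L is the foot of the tangent from M: L = (50.759, 3.0795).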